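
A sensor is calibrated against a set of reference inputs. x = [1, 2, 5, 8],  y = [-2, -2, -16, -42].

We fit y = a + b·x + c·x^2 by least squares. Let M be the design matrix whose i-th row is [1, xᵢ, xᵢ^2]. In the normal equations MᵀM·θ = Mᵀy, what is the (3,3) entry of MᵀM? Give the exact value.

4738

Row 3 ↔ basis x^2, column 3 ↔ basis x^2, so (MᵀM)_{3,3} = Σᵢ (x^2)·(x^2) = (1)·(1) + (4)·(4) + (25)·(25) + (64)·(64) = 4738.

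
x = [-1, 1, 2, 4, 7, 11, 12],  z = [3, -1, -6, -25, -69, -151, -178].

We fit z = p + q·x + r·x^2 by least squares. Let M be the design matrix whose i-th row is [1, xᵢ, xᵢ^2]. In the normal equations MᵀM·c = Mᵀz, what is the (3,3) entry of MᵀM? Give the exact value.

38052

Row 3 ↔ basis x^2, column 3 ↔ basis x^2, so (MᵀM)_{3,3} = Σᵢ (x^2)·(x^2) = (1)·(1) + (1)·(1) + (4)·(4) + (16)·(16) + (49)·(49) + (121)·(121) + (144)·(144) = 38052.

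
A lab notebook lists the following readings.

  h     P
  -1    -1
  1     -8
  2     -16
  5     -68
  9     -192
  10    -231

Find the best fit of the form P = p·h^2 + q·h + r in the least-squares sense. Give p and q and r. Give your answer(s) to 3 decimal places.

Sums needed: Σh^2·h^2 = 17204, Σh^2·h = 1862, Σh^2 = 212, Σh·h = 212, Σh = 26, Σ1 = 6.
Right-hand side: Σh^2·P = -40425, Σh·P = -4417, ΣP = -516.
Normal equations: [[17204, 1862, 212]; [1862, 212, 26]; [212, 26, 6]]·[p, q, r]ᵀ = [-40425, -4417, -516]ᵀ.
Row-reducing yields p = -110321/56235, q = -74815/22494, r = -85137/37490.

p = -1.962, q = -3.326, r = -2.271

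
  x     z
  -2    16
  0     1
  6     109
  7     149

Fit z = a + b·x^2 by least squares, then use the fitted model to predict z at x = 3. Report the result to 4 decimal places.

ẑ = 29.2141

Normal-equation sums: Σ1 = 4, Σx^2 = 89, Σx^2·x^2 = 3713.
Moment sums: Σz = 275, Σx^2·z = 11289.
AᵀA·[a, b]ᵀ = Aᵀz becomes [[4, 89]; [89, 3713]]·[a, b]ᵀ = [275, 11289]ᵀ.
Determinant 4·3713 − 89² = 6931.
a = (275·3713 − 89·11289)/6931 = 16354/6931; b = (4·11289 − 89·275)/6931 = 20681/6931.
At x = 3: ẑ = (16354/6931)·(1) + (20681/6931)·(9) = 202483/6931.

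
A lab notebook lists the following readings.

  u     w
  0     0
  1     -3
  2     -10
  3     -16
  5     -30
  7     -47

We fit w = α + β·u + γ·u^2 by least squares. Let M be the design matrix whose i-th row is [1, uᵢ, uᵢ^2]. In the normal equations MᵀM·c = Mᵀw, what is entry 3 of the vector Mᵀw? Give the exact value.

Entry 3 ↔ basis u^2, so (Mᵀw)_{3} = Σᵢ (u^2)·wᵢ = (0)·(0) + (1)·(-3) + (4)·(-10) + (9)·(-16) + (25)·(-30) + (49)·(-47) = -3240.

-3240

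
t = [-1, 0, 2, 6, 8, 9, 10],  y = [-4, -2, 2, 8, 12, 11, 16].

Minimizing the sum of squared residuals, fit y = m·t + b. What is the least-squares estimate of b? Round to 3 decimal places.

The normal equations are: 286·m + 34·b = 411;  34·m + 7·b = 43.
(Σt·t = 286, Σt = 34, Σ1 = 7, Σt·y = 411, Σy = 43.)
Determinant 286·7 − 34² = 846.
m = (411·7 − 34·43)/846 = 1415/846; b = (286·43 − 34·411)/846 = -838/423.

b = -1.981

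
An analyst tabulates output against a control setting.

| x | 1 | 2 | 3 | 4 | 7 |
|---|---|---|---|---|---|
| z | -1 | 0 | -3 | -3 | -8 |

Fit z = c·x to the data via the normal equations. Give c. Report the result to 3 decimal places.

c = -0.987

Forming MᵀM = [[79]] and Mᵀz = [-78]ᵀ gives MᵀM·[c]ᵀ = Mᵀz.
c = (-78)/79 = -0.987342.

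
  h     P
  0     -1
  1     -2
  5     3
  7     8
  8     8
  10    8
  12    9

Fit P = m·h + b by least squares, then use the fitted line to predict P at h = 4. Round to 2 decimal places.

P̂ = 2.58

Normal-equation sums: Σh·h = 383, Σh = 43, Σ1 = 7.
Right-hand side: Σh·P = 321, ΣP = 33.
Normal equations: [[383, 43]; [43, 7]]·[m, b]ᵀ = [321, 33]ᵀ.
Δ = 383·7 − 43² = 832.
m = (321·7 − 43·33)/832 = 207/208; b = (383·33 − 43·321)/832 = -291/208.
At h = 4: P̂ = (207/208)·(4) + (-291/208)·(1) = 537/208.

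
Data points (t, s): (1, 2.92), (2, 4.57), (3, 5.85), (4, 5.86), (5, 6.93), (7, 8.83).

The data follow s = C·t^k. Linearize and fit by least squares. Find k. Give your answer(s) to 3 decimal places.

Taking logs, ln s = k·ln t + ln C, so regress ln s on ln t.
AᵀA = [[9.9861, 6.7334]; [6.7334, 6]], rhs = [12.7992, 10.2397]ᵀ  (here Σln t = 6.7334, Σ(ln t)² = 9.9861, Σln s = 10.2397, Σln t·ln s = 12.7992).
Δ = 9.9861·6 − (6.7334)² = 14.5777; k = (12.7992·6 − 6.7334·10.2397)/14.5777 = 0.53830, ln C = (9.9861·10.2397 − 6.7334·12.7992)/14.5777 = 1.10252.

k = 0.538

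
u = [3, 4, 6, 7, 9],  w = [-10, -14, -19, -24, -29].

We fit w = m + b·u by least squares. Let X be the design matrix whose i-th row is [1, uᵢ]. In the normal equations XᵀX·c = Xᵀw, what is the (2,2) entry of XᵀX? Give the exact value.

191

Row 2 ↔ basis u, column 2 ↔ basis u, so (XᵀX)_{2,2} = Σᵢ (u)·(u) = (3)·(3) + (4)·(4) + (6)·(6) + (7)·(7) + (9)·(9) = 191.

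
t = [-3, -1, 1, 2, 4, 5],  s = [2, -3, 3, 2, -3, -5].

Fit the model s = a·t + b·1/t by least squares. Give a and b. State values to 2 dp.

a = -1.07, b = 4.46

Forming MᵀM = [[56, 6]; [6, 8869/3600]] and Mᵀs = [-33, 55/12]ᵀ gives MᵀM·[a, b]ᵀ = Mᵀs.
Eliminating b: (8869/3600)·(row 1) − 6·(row 2) gives (45883/450)·a = (8869/3600)·(-33) − 6·(55/12) = -130559/1200, so a = -391677/367064.
Then b = ((55/12) − 6·(-391677/367064))/(8869/3600) = 204600/45883.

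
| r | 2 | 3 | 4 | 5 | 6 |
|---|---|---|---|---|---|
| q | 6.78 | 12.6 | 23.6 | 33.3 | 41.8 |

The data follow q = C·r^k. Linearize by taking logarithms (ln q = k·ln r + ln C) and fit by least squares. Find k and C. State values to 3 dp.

With ln qᵢ as the transformed response and ln rᵢ as the regressor:
XᵀX = [[9.4099, 6.5793]; [6.5793, 5]], rhs = [20.8231, 14.8474]ᵀ  (here Σln r = 6.5793, Σ(ln r)² = 9.4099, Σln q = 14.8474, Σln r·ln q = 20.8231).
Δ = 9.4099·5 − (6.5793)² = 3.7630; k = (20.8231·5 − 6.5793·14.8474)/3.7630 = 1.70894, ln C = (9.4099·14.8474 − 6.5793·20.8231)/3.7630 = 0.72076, so C = exp(0.72076) = 2.05600.

k = 1.709, C = 2.056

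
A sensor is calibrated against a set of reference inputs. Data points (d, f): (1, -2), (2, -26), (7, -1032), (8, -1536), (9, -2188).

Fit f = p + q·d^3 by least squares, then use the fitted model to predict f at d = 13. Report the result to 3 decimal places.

Forming MᵀM = [[5, 1593]; [1593, 911299]] and Mᵀf = [-4784, -2735670]ᵀ gives MᵀM·[p, q]ᵀ = Mᵀf.
det = 5·911299 − 1593² = 2018846.
p = ((-4784)·911299 − 1593·(-2735670))/2018846 = -866053/1009423; q = (5·(-2735670) − 1593·(-4784))/2018846 = -3028719/1009423.
At d = 13: f̂ = (-866053/1009423)·(1) + (-3028719/1009423)·(2197) = -6654961696/1009423.

f̂ = -6592.837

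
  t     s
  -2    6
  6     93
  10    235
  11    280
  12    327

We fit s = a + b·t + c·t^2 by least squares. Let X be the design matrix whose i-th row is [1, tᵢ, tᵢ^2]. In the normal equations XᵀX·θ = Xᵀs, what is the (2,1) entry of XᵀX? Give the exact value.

Row 2 ↔ basis t, column 1 ↔ basis 1, so (XᵀX)_{2,1} = Σᵢ t = (-2)·(1) + (6)·(1) + (10)·(1) + (11)·(1) + (12)·(1) = 37.

37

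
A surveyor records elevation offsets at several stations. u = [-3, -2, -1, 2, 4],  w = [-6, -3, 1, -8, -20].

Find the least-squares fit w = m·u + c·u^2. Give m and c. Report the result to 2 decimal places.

m = -1.06, c = -1.02

The normal equations are: 34·m + 36·c = -73;  36·m + 370·c = -417.
det = 34·370 − 36² = 11284.
m = ((-73)·370 − 36·(-417))/11284 = -857/806; c = (34·(-417) − 36·(-73))/11284 = -825/806.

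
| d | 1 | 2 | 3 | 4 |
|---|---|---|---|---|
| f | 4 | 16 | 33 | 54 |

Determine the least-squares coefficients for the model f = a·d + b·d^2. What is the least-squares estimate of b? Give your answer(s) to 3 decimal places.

b = 2.855

The normal system XᵀX·[a, b]ᵀ = Xᵀf is [[30, 100]; [100, 354]]·[a, b]ᵀ = [351, 1229]ᵀ.
Δ = 30·354 − 100² = 620.
a = (351·354 − 100·1229)/620 = 677/310; b = (30·1229 − 100·351)/620 = 177/62.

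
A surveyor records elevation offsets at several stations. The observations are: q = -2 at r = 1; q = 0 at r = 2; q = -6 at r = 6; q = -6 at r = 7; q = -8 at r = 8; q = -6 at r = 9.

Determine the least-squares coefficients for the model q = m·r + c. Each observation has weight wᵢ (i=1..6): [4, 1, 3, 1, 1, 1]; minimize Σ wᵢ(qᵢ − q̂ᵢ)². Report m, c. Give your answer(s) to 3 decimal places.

m = -0.749, c = -0.915

Sums needed: Σwᵢ·r·r = 310, Σwᵢ·r = 48, Σwᵢ·1 = 11.
Right-hand side: Σwᵢ·r·q = -276, Σwᵢ·q = -46.
Normal equations: [[310, 48]; [48, 11]]·[m, c]ᵀ = [-276, -46]ᵀ.
Δ = 310·11 − 48² = 1106.
m = ((-276)·11 − 48·(-46))/1106 = -414/553; c = (310·(-46) − 48·(-276))/1106 = -506/553.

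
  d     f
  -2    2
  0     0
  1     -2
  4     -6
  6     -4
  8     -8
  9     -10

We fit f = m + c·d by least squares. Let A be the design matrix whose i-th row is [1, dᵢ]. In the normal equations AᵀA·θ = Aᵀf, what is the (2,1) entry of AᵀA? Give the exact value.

26

Row 2 ↔ basis d, column 1 ↔ basis 1, so (AᵀA)_{2,1} = Σᵢ d = (-2)·(1) + (0)·(1) + (1)·(1) + (4)·(1) + (6)·(1) + (8)·(1) + (9)·(1) = 26.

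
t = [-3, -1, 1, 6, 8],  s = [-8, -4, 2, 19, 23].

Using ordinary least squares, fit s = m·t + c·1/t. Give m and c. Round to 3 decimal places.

m = 2.957, c = -0.034

The normal system XᵀX·[m, c]ᵀ = Xᵀs is [[111, 5]; [5, 1241/576]]·[m, c]ᵀ = [328, 353/24]ᵀ.
det = 111·(1241/576) − 5² = 41117/192.
m = (328·(1241/576) − 5·(353/24))/(41117/192) = 364688/123351; c = (111·(353/24) − 5·328)/(41117/192) = -1416/41117.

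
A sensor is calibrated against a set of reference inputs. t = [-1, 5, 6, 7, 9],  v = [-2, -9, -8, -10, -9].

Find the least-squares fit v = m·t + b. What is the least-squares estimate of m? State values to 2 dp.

m = -0.78

Entries of AᵀA: Σt·t = 192, Σt = 26, Σ1 = 5.
For Aᵀv: Σt·v = -242, Σv = -38.
AᵀA·[m, b]ᵀ = Aᵀv becomes [[192, 26]; [26, 5]]·[m, b]ᵀ = [-242, -38]ᵀ.
Eliminating b: 5·(row 1) − 26·(row 2) gives 284·m = 5·(-242) − 26·(-38) = -222, so m = -111/142.
Then b = ((-38) − 26·(-111/142))/5 = -251/71.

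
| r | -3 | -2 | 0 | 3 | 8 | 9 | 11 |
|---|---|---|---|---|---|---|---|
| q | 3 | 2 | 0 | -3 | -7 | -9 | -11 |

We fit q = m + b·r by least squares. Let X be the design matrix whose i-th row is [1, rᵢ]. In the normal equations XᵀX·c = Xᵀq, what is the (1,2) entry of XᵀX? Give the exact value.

Row 1 ↔ basis 1, column 2 ↔ basis r, so (XᵀX)_{1,2} = Σᵢ r = (1)·(-3) + (1)·(-2) + (1)·(0) + (1)·(3) + (1)·(8) + (1)·(9) + (1)·(11) = 26.

26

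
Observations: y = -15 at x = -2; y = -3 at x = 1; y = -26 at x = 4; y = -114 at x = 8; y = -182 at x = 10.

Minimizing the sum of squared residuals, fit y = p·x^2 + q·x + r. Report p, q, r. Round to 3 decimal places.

Normal-equation sums: Σx^2·x^2 = 14369, Σx^2·x = 1569, Σx^2 = 185, Σx·x = 185, Σx = 21, Σ1 = 5.
Moment sums: Σx^2·y = -25975, Σx·y = -2809, Σy = -340.
AᵀA·[p, q, r]ᵀ = Aᵀy becomes [[14369, 1569, 185]; [1569, 185, 21]; [185, 21, 5]]·[p, q, r]ᵀ = [-25975, -2809, -340]ᵀ.
Solving the 3×3 system (Gaussian elimination) gives p = -265/132, q = 95/44, r = -92/33.

p = -2.008, q = 2.159, r = -2.788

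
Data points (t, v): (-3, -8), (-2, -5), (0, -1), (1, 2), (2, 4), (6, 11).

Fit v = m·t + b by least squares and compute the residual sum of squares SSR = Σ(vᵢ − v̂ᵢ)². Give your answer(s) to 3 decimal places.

SSR = 2.279

Setting ∂/∂m … = 0 gives: 54·m + 4·b = 110;  4·m + 6·b = 3.
(Σt·t = 54, Σt = 4, Σ1 = 6, Σt·v = 110, Σv = 3.)
Eliminating b: 6·(row 1) − 4·(row 2) gives 308·m = 6·110 − 4·3 = 648, so m = 162/77.
Then b = (3 − 4·(162/77))/6 = -139/154.
Residuals: -11/14, 17/154, -15/154, 123/154, 107/154, -111/154; SSR = 351/154.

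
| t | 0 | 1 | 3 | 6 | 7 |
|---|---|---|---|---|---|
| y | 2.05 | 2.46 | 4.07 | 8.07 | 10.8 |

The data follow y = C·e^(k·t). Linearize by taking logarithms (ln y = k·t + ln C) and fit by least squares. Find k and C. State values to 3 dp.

Let Y = ln y. Fitting Y = k·t + ln C by least squares:
Σt = 17.0000, Σ(t)² = 95.0000, Σln y = 7.4893, Σt·ln y = 34.2968.
Equations: 95.0000·k + 17.0000·ln C = 34.2968;  17.0000·k + 5·ln C = 7.4893.
Solving (det = 186.0000): k = 0.23745, ln C = 0.69055, so C = exp(0.69055) = 1.99480.

k = 0.237, C = 1.995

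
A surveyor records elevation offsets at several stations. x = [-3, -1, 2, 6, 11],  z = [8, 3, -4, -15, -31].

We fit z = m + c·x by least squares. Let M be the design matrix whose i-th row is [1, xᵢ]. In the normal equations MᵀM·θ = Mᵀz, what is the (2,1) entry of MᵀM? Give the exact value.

15

Row 2 ↔ basis x, column 1 ↔ basis 1, so (MᵀM)_{2,1} = Σᵢ x = (-3)·(1) + (-1)·(1) + (2)·(1) + (6)·(1) + (11)·(1) = 15.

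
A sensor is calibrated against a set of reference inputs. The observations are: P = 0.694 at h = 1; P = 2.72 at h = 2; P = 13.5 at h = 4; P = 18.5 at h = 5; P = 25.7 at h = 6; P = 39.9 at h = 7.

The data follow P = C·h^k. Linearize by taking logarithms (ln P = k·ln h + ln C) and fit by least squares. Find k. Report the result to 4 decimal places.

k = 2.0689

With ln Pᵢ as the transformed response and ln hᵢ as the regressor:
Σln h = 7.4265, Σ(ln h)² = 11.9895, Σln P = 13.0887, Σln h·ln P = 21.9879.
Equations: 11.9895·k + 7.4265·ln C = 21.9879;  7.4265·k + 6·ln C = 13.0887.
Solving (det = 16.7835): k = 2.06893, ln C = -0.37939.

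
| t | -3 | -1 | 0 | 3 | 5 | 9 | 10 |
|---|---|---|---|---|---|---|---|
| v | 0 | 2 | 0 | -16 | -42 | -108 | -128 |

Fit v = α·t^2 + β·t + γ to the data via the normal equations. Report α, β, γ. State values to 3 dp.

α = -0.982, β = -3.074, γ = -0.063

From the data, Σt^2·t^2 = 17349, Σt^2·t = 1853, Σt^2 = 225, Σt·t = 225, Σt = 23, Σ1 = 7.
For Aᵀv: Σt^2·v = -22740, Σt·v = -2512, Σv = -292.
Solving the 3×3 system (Gaussian elimination) gives α = -466184/474929, β = -1459998/474929, γ = -29702/474929.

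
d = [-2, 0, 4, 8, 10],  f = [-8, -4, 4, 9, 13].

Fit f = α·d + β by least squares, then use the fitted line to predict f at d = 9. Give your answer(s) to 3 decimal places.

f̂ = 11.358

The normal equations are: 184·α + 20·β = 234;  20·α + 5·β = 14.
(Σd·d = 184, Σd = 20, Σ1 = 5, Σd·f = 234, Σf = 14.)
Eliminating β: 5·(row 1) − 20·(row 2) gives 520·α = 5·234 − 20·14 = 890, so α = 89/52.
Then β = (14 − 20·(89/52))/5 = -263/65.
At d = 9: f̂ = (89/52)·(9) + (-263/65)·(1) = 2953/260.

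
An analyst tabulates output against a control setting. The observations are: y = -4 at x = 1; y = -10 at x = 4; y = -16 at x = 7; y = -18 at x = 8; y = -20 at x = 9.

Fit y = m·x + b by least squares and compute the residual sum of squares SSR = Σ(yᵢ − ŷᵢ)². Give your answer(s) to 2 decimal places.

Forming AᵀA = [[211, 29]; [29, 5]] and Aᵀy = [-480, -68]ᵀ gives AᵀA·[m, b]ᵀ = Aᵀy.
Eliminating b: 5·(row 1) − 29·(row 2) gives 214·m = 5·(-480) − 29·(-68) = -428, so m = -2.
Then b = ((-68) − 29·(-2))/5 = -2.
Residuals: 0, 0, 0, 0, 0; SSR = 0.

SSR = 0.00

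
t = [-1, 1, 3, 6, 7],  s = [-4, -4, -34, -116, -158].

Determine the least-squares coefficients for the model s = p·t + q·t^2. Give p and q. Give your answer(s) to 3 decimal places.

p = -1.497, q = -3.004

Entries of XᵀX: Σt·t = 96, Σt·t^2 = 586, Σt^2·t^2 = 3780.
Right-hand side: Σt·s = -1904, Σt^2·s = -12232.
det = 96·3780 − 586² = 19484.
p = ((-1904)·3780 − 586·(-12232))/19484 = -7292/4871; q = (96·(-12232) − 586·(-1904))/19484 = -14632/4871.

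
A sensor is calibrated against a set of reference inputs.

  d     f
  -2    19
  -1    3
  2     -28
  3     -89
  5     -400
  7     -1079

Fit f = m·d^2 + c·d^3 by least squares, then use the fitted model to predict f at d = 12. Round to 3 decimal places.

f̂ = -5335.789

AᵀA·[m, c]ᵀ = Aᵀf reads: 3140·m + 20174·c = -63705;  20174·m + 134132·c = -422879.
Eliminating c: 134132·(row 1) − 20174·(row 2) gives 14184204·m = 134132·(-63705) − 20174·(-422879) = -13718114, so m = -6859057/7092102.
Then c = ((-422879) − 20174·(-6859057/7092102))/134132 = -21327695/7092102.
At d = 12: f̂ = (-6859057/7092102)·(144) + (-21327695/7092102)·(1728) = -6306993528/1182017.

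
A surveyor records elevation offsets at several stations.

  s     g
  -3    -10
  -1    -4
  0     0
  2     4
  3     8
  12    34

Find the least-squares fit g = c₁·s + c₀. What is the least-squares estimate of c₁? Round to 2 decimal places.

Entries of AᵀA: Σs·s = 167, Σs = 13, Σ1 = 6.
And Σs·g = 474, Σg = 32.
Normal equations: [[167, 13]; [13, 6]]·[c₁, c₀]ᵀ = [474, 32]ᵀ.
Eliminating c₀: 6·(row 1) − 13·(row 2) gives 833·c₁ = 6·474 − 13·32 = 2428, so c₁ = 2428/833.
Then c₀ = (32 − 13·(2428/833))/6 = -818/833.

c₁ = 2.91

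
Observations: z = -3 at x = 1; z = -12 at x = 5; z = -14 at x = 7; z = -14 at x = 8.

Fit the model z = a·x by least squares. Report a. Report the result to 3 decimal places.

Forming MᵀM = [[139]] and Mᵀz = [-273]ᵀ gives MᵀM·[a]ᵀ = Mᵀz.
a = (-273)/139 = -1.96403.

a = -1.964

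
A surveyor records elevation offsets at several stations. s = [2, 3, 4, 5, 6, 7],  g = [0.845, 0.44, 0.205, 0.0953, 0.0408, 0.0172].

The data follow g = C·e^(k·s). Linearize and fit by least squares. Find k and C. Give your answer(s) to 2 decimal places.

With ln gᵢ as the transformed response and sᵢ as the regressor:
AᵀA = [[139.0000, 27.0000]; [27.0000, 6]], rhs = [-68.5267, -12.1868]ᵀ  (here Σs = 27.0000, Σ(s)² = 139.0000, Σln g = -12.1868, Σs·ln g = -68.5267).
Δ = 139.0000·6 − (27.0000)² = 105.0000; k = (-68.5267·6 − 27.0000·-12.1868)/105.0000 = -0.78207, ln C = (139.0000·-12.1868 − 27.0000·-68.5267)/105.0000 = 1.48818, so C = exp(1.48818) = 4.42901.

k = -0.78, C = 4.43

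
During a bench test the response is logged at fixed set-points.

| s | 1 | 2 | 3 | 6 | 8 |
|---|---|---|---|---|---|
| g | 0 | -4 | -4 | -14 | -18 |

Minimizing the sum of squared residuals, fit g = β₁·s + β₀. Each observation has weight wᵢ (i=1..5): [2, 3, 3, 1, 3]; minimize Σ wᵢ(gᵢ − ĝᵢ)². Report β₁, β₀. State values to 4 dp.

Sums needed: Σwᵢ·s·s = 269, Σwᵢ·s = 47, Σwᵢ·1 = 12.
For MᵀWg: Σwᵢ·s·g = -576, Σwᵢ·g = -92.
Determinant 269·12 − 47² = 1019.
β₁ = ((-576)·12 − 47·(-92))/1019 = -2588/1019; β₀ = (269·(-92) − 47·(-576))/1019 = 2324/1019.

β₁ = -2.5397, β₀ = 2.2807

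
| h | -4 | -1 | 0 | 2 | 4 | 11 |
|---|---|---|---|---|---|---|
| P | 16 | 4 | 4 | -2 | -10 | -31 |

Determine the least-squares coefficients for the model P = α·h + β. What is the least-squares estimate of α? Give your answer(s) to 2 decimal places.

From the data, Σh·h = 158, Σh = 12, Σ1 = 6.
And Σh·P = -453, ΣP = -19.
So XᵀX·[α, β]ᵀ = XᵀP: [[158, 12]; [12, 6]]·[α, β]ᵀ = [-453, -19]ᵀ.
Eliminating β: 6·(row 1) − 12·(row 2) gives 804·α = 6·(-453) − 12·(-19) = -2490, so α = -415/134.
Then β = ((-19) − 12·(-415/134))/6 = 1217/402.

α = -3.10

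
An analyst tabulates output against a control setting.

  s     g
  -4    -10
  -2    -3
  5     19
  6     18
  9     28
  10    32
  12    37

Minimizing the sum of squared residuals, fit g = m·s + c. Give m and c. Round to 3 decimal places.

m = 2.910, c = 2.320

Compute the Gram sums: Σs·s = 406, Σs = 36, Σ1 = 7.
For Aᵀg: Σs·g = 1265, Σg = 121.
AᵀA·[m, c]ᵀ = Aᵀg becomes [[406, 36]; [36, 7]]·[m, c]ᵀ = [1265, 121]ᵀ.
det = 406·7 − 36² = 1546.
m = (1265·7 − 36·121)/1546 = 4499/1546; c = (406·121 − 36·1265)/1546 = 1793/773.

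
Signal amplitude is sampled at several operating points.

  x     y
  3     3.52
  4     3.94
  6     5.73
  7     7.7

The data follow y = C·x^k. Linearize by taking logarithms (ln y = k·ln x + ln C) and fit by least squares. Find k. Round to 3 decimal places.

With ln yᵢ as the transformed response and ln xᵢ as the regressor:
Σln x = 6.2226, Σ(ln x)² = 10.1257, Σln y = 6.4166, Σln x·ln y = 10.3834.
Normal system: [[10.1257, 6.2226]; [6.2226, 4]]·[k, ln C]ᵀ = [10.3834, 6.4166]ᵀ.
Δ = 10.1257·4 − (6.2226)² = 1.7825; k = (10.3834·4 − 6.2226·6.4166)/1.7825 = 0.90087, ln C = (10.1257·6.4166 − 6.2226·10.3834)/1.7825 = 0.20270.

k = 0.901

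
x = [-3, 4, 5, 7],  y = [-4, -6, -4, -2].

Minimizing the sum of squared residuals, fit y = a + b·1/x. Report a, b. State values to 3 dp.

Compute the Gram sums: Σ1 = 4, Σ1/x = 109/420, Σ1/x·1/x = 41281/176400.
For Mᵀy: Σy = -16, Σ1/x·y = -263/210.
MᵀM·[a, b]ᵀ = Mᵀy becomes [[4, 109/420]; [109/420, 41281/176400]]·[a, b]ᵀ = [-16, -263/210]ᵀ.
Determinant 4·(41281/176400) − (109/420)² = 17027/19600.
a = ((-16)·(41281/176400) − (109/420)·(-263/210))/(17027/19600) = -67018/17027; b = (4·(-263/210) − (109/420)·(-16))/(17027/19600) = -16800/17027.

a = -3.936, b = -0.987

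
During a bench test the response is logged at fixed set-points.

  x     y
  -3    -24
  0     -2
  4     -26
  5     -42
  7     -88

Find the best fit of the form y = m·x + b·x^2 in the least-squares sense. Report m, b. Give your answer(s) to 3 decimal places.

m = 1.816, b = -2.055

With design matrix M, MᵀM = [[99, 505]; [505, 3363]] and Mᵀy = [-858, -5994]ᵀ.
Determinant 99·3363 − 505² = 77912.
m = ((-858)·3363 − 505·(-5994))/77912 = 35379/19478; b = (99·(-5994) − 505·(-858))/77912 = -40029/19478.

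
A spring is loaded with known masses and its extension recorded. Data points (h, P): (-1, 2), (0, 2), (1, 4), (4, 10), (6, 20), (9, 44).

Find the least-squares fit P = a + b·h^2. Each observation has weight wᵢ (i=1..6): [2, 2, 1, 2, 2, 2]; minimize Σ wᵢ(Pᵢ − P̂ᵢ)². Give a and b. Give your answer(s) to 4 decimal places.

Normal-equation sums: Σwᵢ·1 = 11, Σwᵢ·h^2 = 269, Σwᵢ·h^2·h^2 = 16229.
For MᵀWP: Σwᵢ·P = 160, Σwᵢ·h^2·P = 8896.
Normal equations: [[11, 269]; [269, 16229]]·[a, b]ᵀ = [160, 8896]ᵀ.
det = 11·16229 − 269² = 106158.
a = (160·16229 − 269·8896)/106158 = 33936/17693; b = (11·8896 − 269·160)/106158 = 9136/17693.

a = 1.9180, b = 0.5164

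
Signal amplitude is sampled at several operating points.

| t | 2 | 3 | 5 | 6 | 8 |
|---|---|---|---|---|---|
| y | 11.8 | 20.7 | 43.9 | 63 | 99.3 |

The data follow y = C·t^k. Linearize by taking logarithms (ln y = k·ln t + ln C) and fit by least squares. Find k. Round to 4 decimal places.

Let Y = ln y. Fitting Y = k·ln t + ln C by least squares:
XᵀX = [[11.8122, 7.2724]; [7.2724, 5]], rhs = [28.1115, 18.0214]ᵀ  (here Σln t = 7.2724, Σ(ln t)² = 11.8122, Σln y = 18.0214, Σln t·ln y = 28.1115).
Slope k = (n·Σln t·ln y − Σln t·Σln y)/(n·Σ(ln t)² − (Σln t)²) = (5·28.1115 − 7.2724·18.0214)/6.1731 = 1.53872; ln C = (Σln y − k·Σln t)/n = 1.36625.

k = 1.5387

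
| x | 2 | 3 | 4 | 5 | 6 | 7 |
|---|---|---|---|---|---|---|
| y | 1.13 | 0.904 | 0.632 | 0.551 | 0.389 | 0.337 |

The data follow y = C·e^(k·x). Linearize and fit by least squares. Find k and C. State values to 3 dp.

Taking logs, ln y = k·x + ln C, so regress ln y on x.
AᵀA = [[139.0000, 27.0000]; [27.0000, 6]], rhs = [-18.1527, -3.0654]ᵀ  (here Σx = 27.0000, Σ(x)² = 139.0000, Σln y = -3.0654, Σx·ln y = -18.1527).
Δ = 139.0000·6 − (27.0000)² = 105.0000; k = (-18.1527·6 − 27.0000·-3.0654)/105.0000 = -0.24904, ln C = (139.0000·-3.0654 − 27.0000·-18.1527)/105.0000 = 0.60977, so C = exp(0.60977) = 1.84000.

k = -0.249, C = 1.840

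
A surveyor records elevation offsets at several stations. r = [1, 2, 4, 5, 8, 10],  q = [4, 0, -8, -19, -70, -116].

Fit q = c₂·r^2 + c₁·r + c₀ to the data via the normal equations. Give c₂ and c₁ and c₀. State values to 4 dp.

Setting ∂/∂c₂ … = 0 gives: 14994·c₂ + 1710·c₁ + 210·c₀ = -16679;  1710·c₂ + 210·c₁ + 30·c₀ = -1843;  210·c₂ + 30·c₁ + 6·c₀ = -209.
Solving the 3×3 system (Gaussian elimination) gives c₂ = -293/192, c₁ = 3347/960, c₀ = 55/48.

c₂ = -1.5260, c₁ = 3.4865, c₀ = 1.1458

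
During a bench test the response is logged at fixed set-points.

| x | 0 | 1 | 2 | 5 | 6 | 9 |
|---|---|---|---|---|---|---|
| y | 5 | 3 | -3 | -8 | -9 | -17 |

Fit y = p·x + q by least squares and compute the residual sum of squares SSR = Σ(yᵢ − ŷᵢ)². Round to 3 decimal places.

Compute the Gram sums: Σx·x = 147, Σx = 23, Σ1 = 6.
And Σx·y = -250, Σy = -29.
Eliminating q: 6·(row 1) − 23·(row 2) gives 353·p = 6·(-250) − 23·(-29) = -833, so p = -833/353.
Then q = ((-29) − 23·(-833/353))/6 = 1487/353.
Residuals: 278/353, 405/353, -880/353, -146/353, 334/353, 9/353; SSR = 3254/353.

SSR = 9.218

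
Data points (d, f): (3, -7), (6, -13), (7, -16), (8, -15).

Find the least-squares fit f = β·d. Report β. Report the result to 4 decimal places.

β = -2.0949

The normal equations are: 158·β = -331.
β = (-331)/158 = -2.09494.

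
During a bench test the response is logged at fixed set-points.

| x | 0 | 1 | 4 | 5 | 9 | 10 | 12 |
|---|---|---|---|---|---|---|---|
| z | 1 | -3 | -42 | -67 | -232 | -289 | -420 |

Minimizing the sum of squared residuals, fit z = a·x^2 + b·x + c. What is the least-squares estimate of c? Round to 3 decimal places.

c = -0.174

The normal equations are: 38179·a + 3647·b + 367·c = -110522;  3647·a + 367·b + 41·c = -10524;  367·a + 41·b + 7·c = -1052.
Row-reducing yields a = -286712/93387, b = 173029/93387, c = -5429/31129.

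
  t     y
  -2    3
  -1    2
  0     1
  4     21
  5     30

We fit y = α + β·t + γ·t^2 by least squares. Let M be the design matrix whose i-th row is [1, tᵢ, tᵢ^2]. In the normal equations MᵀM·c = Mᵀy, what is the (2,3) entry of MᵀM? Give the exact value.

Row 2 ↔ basis t, column 3 ↔ basis t^2, so (MᵀM)_{2,3} = Σᵢ (t)·(t^2) = (-2)·(4) + (-1)·(1) + (0)·(0) + (4)·(16) + (5)·(25) = 180.

180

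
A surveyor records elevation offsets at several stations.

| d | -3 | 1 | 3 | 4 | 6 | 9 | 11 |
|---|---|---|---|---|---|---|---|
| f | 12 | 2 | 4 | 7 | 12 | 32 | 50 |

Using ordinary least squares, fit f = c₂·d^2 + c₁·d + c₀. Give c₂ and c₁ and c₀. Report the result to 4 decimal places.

With design matrix A, AᵀA = [[22917, 2341, 273]; [2341, 273, 31]; [273, 31, 7]] and Aᵀf = [9332, 916, 119]ᵀ.
Row-reducing yields c₂ = 687007/1343266, c₁ = -1880137/1343266, c₀ = 2184285/671633.

c₂ = 0.5114, c₁ = -1.3997, c₀ = 3.2522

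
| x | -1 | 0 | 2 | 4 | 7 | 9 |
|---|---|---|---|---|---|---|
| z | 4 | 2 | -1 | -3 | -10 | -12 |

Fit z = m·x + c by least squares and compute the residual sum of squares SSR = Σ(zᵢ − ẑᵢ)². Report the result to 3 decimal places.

Setting ∂/∂m … = 0 gives: 151·m + 21·c = -196;  21·m + 6·c = -20.
det = 151·6 − 21² = 465.
m = ((-196)·6 − 21·(-20))/465 = -252/155; c = (151·(-20) − 21·(-196))/465 = 1096/465.
Residuals: 8/465, -166/465, -49/465, 533/465, -454/465, 128/465; SSR = 1154/465.

SSR = 2.482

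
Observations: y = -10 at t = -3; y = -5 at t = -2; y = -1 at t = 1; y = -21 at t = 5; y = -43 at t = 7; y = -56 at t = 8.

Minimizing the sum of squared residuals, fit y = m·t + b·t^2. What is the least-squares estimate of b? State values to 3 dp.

b = -0.942

With design matrix A, AᵀA = [[152, 946]; [946, 7220]] and Aᵀy = [-815, -6327]ᵀ.
Determinant 152·7220 − 946² = 202524.
m = ((-815)·7220 − 946·(-6327))/202524 = 50521/101262; b = (152·(-6327) − 946·(-815))/202524 = -95357/101262.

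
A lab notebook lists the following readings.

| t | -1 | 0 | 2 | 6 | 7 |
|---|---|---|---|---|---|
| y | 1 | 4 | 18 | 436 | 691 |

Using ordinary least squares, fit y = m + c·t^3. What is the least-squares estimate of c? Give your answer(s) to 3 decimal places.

Normal-equation sums: Σ1 = 5, Σt^3 = 566, Σt^3·t^3 = 164370.
For Xᵀy: Σy = 1150, Σt^3·y = 331332.
det = 5·164370 − 566² = 501494.
m = (1150·164370 − 566·331332)/501494 = 106542/35821; c = (5·331332 − 566·1150)/501494 = 71840/35821.

c = 2.006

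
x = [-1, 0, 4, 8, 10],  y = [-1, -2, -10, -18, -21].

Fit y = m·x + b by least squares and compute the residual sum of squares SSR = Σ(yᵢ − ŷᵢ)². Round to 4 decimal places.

SSR = 0.6961

Sums needed: Σx·x = 181, Σx = 21, Σ1 = 5.
Moment sums: Σx·y = -393, Σy = -52.
Normal equations: [[181, 21]; [21, 5]]·[m, b]ᵀ = [-393, -52]ᵀ.
det = 181·5 − 21² = 464.
m = ((-393)·5 − 21·(-52))/464 = -873/464; b = (181·(-52) − 21·(-393))/464 = -1159/464.
Residuals: -89/232, 231/464, 11/464, -209/464, 5/16; SSR = 323/464.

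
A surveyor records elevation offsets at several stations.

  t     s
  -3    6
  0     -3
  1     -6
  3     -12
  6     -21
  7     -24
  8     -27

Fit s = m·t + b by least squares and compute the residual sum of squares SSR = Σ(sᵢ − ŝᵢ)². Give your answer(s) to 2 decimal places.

SSR = 0.00

With design matrix A, AᵀA = [[168, 22]; [22, 7]] and Aᵀs = [-570, -87]ᵀ.
Determinant 168·7 − 22² = 692.
m = ((-570)·7 − 22·(-87))/692 = -3; b = (168·(-87) − 22·(-570))/692 = -3.
Residuals: 0, 0, 0, 0, 0, 0, 0; SSR = 0.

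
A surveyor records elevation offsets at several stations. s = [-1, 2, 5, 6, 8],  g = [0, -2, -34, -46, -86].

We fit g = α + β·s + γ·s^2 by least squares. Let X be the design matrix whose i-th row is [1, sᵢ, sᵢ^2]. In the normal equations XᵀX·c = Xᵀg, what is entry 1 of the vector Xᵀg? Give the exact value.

Entry 1 ↔ basis 1, so (Xᵀg)_{1} = Σᵢ gᵢ = (1)·(0) + (1)·(-2) + (1)·(-34) + (1)·(-46) + (1)·(-86) = -168.

-168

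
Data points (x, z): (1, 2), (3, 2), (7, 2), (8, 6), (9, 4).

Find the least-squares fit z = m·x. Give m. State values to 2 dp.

Entries of MᵀM: Σx·x = 204.
Moment sums: Σx·z = 106.
So MᵀM·[m]ᵀ = Mᵀz: [[204]]·[m]ᵀ = [106]ᵀ.
m = 106/204 = 0.519608.

m = 0.52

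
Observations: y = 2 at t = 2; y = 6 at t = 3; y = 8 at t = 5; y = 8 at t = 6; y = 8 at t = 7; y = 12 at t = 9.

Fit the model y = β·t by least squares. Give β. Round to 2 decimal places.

From the data, Σt·t = 204.
Right-hand side: Σt·y = 274.
β = 274/204 = 1.34314.

β = 1.34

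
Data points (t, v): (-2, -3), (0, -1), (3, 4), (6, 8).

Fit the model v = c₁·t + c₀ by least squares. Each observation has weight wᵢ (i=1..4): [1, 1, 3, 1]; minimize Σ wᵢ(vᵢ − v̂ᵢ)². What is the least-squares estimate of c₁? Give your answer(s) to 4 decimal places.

c₁ = 1.4249

The normal system XᵀWX·[c₁, c₀]ᵀ = XᵀWv is [[67, 13]; [13, 6]]·[c₁, c₀]ᵀ = [90, 16]ᵀ.
Δ = 67·6 − 13² = 233.
c₁ = (90·6 − 13·16)/233 = 332/233; c₀ = (67·16 − 13·90)/233 = -98/233.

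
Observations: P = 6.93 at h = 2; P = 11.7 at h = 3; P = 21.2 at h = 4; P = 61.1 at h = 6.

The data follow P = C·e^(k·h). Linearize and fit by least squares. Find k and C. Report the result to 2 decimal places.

k = 0.55, C = 2.32

Taking logs, ln P = k·h + ln C, so regress ln P on h.
XᵀX = [[65.0000, 15.0000]; [15.0000, 4]], rhs = [48.1416, 11.5620]ᵀ  (here Σh = 15.0000, Σ(h)² = 65.0000, Σln P = 11.5620, Σh·ln P = 48.1416).
Slope k = (n·Σh·ln P − Σh·Σln P)/(n·Σ(h)² − (Σh)²) = (4·48.1416 − 15.0000·11.5620)/35.0000 = 0.54677; ln C = (Σln P − k·Σh)/n = 0.84012, so C = exp(0.84012) = 2.31664.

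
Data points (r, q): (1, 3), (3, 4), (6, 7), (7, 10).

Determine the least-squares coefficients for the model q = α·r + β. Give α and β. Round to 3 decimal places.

Sums needed: Σr·r = 95, Σr = 17, Σ1 = 4.
Right-hand side: Σr·q = 127, Σq = 24.
Normal equations: [[95, 17]; [17, 4]]·[α, β]ᵀ = [127, 24]ᵀ.
det = 95·4 − 17² = 91.
α = (127·4 − 17·24)/91 = 100/91; β = (95·24 − 17·127)/91 = 121/91.

α = 1.099, β = 1.330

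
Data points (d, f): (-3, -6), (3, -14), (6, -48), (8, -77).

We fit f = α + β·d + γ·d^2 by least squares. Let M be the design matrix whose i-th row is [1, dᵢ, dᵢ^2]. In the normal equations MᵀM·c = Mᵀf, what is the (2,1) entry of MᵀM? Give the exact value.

Row 2 ↔ basis d, column 1 ↔ basis 1, so (MᵀM)_{2,1} = Σᵢ d = (-3)·(1) + (3)·(1) + (6)·(1) + (8)·(1) = 14.

14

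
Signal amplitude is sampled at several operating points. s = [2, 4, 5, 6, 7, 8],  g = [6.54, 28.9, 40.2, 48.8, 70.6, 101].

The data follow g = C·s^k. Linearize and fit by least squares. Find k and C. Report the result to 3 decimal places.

Taking logs, ln g = k·ln s + ln C, so regress ln g on ln s.
Σln s = 9.5060, Σ(ln s)² = 16.3136, Σln g = 21.6955, Σln s·ln g = 36.7566.
Equations: 16.3136·k + 9.5060·ln C = 36.7566;  9.5060·k + 6·ln C = 21.6955.
Slope k = (n·Σln s·ln g − Σln s·Σln g)/(n·Σ(ln s)² − (Σln s)²) = (6·36.7566 − 9.5060·21.6955)/7.5177 = 1.90242; ln C = (Σln g − k·Σln s)/n = 0.60186, so C = exp(0.60186) = 1.82552.

k = 1.902, C = 1.826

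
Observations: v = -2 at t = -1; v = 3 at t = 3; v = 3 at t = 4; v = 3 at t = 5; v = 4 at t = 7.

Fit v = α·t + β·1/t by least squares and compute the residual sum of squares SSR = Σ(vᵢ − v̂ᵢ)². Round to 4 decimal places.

Entries of AᵀA: Σt·t = 100, Σt·1/t = 5, Σ1/t·1/t = 217681/176400.
And Σt·v = 66, Σ1/t·v = 689/140.
Eliminating β: (217681/176400)·(row 1) − 5·(row 2) gives (173581/1764)·α = (217681/176400)·66 − 5·(689/140) = 1671041/29400, so α = 5013123/8679050.
Then β = ((689/140) − 5·(5013123/8679050))/(217681/176400) = 286020/173581.
Residuals: 1956023/8679050, 6230781/8679050, 1204704/4339525, -377733/1735810, -2418661/8679050; SSR = 3333941/4339525.

SSR = 0.7683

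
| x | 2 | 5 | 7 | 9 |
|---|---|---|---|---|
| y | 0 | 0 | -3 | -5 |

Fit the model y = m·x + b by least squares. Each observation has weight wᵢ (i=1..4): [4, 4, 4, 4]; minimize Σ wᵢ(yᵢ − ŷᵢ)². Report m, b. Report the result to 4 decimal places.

m = -0.7477, b = 2.2991

Forming MᵀWM = [[636, 92]; [92, 16]] and MᵀWy = [-264, -32]ᵀ gives MᵀWM·[m, b]ᵀ = MᵀWy.
Determinant 636·16 − 92² = 1712.
m = ((-264)·16 − 92·(-32))/1712 = -80/107; b = (636·(-32) − 92·(-264))/1712 = 246/107.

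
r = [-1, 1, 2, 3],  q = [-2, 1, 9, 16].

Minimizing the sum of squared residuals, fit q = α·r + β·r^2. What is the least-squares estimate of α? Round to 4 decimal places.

α = 2.1769

AᵀA·[α, β]ᵀ = Aᵀq reads: 15·α + 35·β = 69;  35·α + 99·β = 179.
Determinant 15·99 − 35² = 260.
α = (69·99 − 35·179)/260 = 283/130; β = (15·179 − 35·69)/260 = 27/26.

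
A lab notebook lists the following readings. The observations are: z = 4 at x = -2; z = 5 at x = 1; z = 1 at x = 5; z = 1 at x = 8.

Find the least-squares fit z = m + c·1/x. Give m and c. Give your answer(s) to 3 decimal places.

m = 2.558, c = 0.930

Entries of AᵀA: Σ1 = 4, Σ1/x = 33/40, Σ1/x·1/x = 2089/1600.
Moment sums: Σz = 11, Σ1/x·z = 133/40.
Normal equations: [[4, 33/40]; [33/40, 2089/1600]]·[m, c]ᵀ = [11, 133/40]ᵀ.
Eliminating c: (2089/1600)·(row 1) − (33/40)·(row 2) gives (7267/1600)·m = (2089/1600)·11 − (33/40)·(133/40) = 1859/160, so m = 110/43.
Then c = ((133/40) − (33/40)·(110/43))/(2089/1600) = 40/43.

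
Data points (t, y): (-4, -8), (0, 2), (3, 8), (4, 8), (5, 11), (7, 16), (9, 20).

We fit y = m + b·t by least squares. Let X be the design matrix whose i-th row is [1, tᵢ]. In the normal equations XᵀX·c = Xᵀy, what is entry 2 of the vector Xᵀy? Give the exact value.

Entry 2 ↔ basis t, so (Xᵀy)_{2} = Σᵢ (t)·yᵢ = (-4)·(-8) + (0)·(2) + (3)·(8) + (4)·(8) + (5)·(11) + (7)·(16) + (9)·(20) = 435.

435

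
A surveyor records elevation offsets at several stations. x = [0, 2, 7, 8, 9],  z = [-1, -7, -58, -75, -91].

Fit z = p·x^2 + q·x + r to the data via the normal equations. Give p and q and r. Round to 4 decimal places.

p = -0.9590, q = -1.4853, r = -0.7013

The normal equations are: 13074·p + 1592·q + 198·r = -15041;  1592·p + 198·q + 26·r = -1839;  198·p + 26·q + 5·r = -232.
Solving the 3×3 system (Gaussian elimination) gives p = -29611/30878, q = -45863/30878, r = -10828/15439.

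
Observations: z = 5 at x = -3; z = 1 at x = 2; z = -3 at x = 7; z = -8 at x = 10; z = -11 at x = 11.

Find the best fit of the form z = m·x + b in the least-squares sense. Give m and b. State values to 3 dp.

m = -1.083, b = 2.649

The normal system MᵀM·[m, b]ᵀ = Mᵀz is [[283, 27]; [27, 5]]·[m, b]ᵀ = [-235, -16]ᵀ.
Determinant 283·5 − 27² = 686.
m = ((-235)·5 − 27·(-16))/686 = -743/686; b = (283·(-16) − 27·(-235))/686 = 1817/686.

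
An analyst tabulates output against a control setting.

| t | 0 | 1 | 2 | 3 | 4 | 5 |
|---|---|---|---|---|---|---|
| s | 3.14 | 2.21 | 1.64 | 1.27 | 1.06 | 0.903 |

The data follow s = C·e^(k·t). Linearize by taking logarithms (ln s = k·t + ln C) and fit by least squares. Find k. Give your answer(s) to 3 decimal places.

Taking logs, ln s = k·t + ln C, so regress ln s on t.
Σt = 15.0000, Σ(t)² = 55.0000, Σln s = 2.6272, Σt·ln s = 2.2223.
Normal system: [[55.0000, 15.0000]; [15.0000, 6]]·[k, ln C]ᵀ = [2.2223, 2.6272]ᵀ.
Slope k = (n·Σt·ln s − Σt·Σln s)/(n·Σ(t)² − (Σt)²) = (6·2.2223 − 15.0000·2.6272)/105.0000 = -0.24832; ln C = (Σln s − k·Σt)/n = 1.05866.

k = -0.248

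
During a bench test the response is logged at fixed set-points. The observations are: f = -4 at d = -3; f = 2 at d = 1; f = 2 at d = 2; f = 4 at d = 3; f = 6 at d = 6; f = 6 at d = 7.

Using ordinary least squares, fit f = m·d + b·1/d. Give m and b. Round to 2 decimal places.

Sums needed: Σd·d = 108, Σd·1/d = 6, Σ1/d·1/d = 149/98.
And Σd·f = 108, Σ1/d·f = 158/21.
Normal equations: [[108, 6]; [6, 149/98]]·[m, b]ᵀ = [108, 158/21]ᵀ.
Δ = 108·(149/98) − 6² = 6282/49.
m = (108·(149/98) − 6·(158/21))/(6282/49) = 2917/3141; b = (108·(158/21) − 6·108)/(6282/49) = 448/349.

m = 0.93, b = 1.28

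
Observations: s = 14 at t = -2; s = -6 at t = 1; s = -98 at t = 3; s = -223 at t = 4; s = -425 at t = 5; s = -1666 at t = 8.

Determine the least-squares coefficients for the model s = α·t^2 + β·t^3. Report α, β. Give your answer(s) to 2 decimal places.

α = -1.96, β = -3.01

Forming XᵀX = [[5075, 37129]; [37129, 282659]] and Xᵀs = [-121649, -923153]ᵀ gives XᵀX·[α, β]ᵀ = Xᵀs.
Determinant 5075·282659 − 37129² = 55931784.
α = ((-121649)·282659 − 37129·(-923153))/55931784 = -54718477/27965892; β = (5075·(-923153) − 37129·(-121649))/55931784 = -84147877/27965892.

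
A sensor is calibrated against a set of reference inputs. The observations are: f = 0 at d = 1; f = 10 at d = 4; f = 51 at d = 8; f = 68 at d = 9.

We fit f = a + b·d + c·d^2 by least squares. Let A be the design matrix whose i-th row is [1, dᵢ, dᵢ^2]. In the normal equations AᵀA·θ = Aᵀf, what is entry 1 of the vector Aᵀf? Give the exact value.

129

Entry 1 ↔ basis 1, so (Aᵀf)_{1} = Σᵢ fᵢ = (1)·(0) + (1)·(10) + (1)·(51) + (1)·(68) = 129.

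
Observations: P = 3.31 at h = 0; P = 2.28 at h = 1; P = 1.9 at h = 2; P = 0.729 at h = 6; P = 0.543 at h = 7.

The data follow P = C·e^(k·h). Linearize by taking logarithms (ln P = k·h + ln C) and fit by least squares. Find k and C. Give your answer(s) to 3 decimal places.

k = -0.248, C = 3.129

Linearized form: ln P = k·h + ln C. From the 5 transformed points,
Σh = 16.0000, Σ(h)² = 90.0000, Σln P = 1.7363, Σh·ln P = -4.0631.
Equations: 90.0000·k + 16.0000·ln C = -4.0631;  16.0000·k + 5·ln C = 1.7363.
Solving (det = 194.0000): k = -0.24792, ln C = 1.14058, so C = exp(1.14058) = 3.12858.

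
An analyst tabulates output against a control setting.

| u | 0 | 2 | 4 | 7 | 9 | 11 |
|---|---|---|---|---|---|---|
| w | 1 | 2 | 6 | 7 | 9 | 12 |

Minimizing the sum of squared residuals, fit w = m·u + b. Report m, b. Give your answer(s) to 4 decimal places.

From the data, Σu·u = 271, Σu = 33, Σ1 = 6.
Right-hand side: Σu·w = 290, Σw = 37.
Eliminating b: 6·(row 1) − 33·(row 2) gives 537·m = 6·290 − 33·37 = 519, so m = 173/179.
Then b = (37 − 33·(173/179))/6 = 457/537.

m = 0.9665, b = 0.8510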